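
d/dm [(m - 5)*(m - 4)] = 2*m - 9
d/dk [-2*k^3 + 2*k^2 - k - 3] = -6*k^2 + 4*k - 1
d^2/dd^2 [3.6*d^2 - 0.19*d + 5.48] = 7.20000000000000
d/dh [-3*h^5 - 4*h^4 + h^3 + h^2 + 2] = h*(-15*h^3 - 16*h^2 + 3*h + 2)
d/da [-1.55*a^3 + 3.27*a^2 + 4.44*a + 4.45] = -4.65*a^2 + 6.54*a + 4.44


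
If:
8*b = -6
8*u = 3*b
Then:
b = -3/4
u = -9/32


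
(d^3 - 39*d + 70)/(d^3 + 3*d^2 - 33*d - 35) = (d - 2)/(d + 1)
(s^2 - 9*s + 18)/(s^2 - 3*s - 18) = (s - 3)/(s + 3)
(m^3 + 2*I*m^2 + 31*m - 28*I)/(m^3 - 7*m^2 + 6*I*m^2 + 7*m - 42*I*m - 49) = (m - 4*I)/(m - 7)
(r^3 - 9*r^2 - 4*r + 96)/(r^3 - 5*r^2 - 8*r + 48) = (r - 8)/(r - 4)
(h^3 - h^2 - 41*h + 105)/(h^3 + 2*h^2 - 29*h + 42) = (h - 5)/(h - 2)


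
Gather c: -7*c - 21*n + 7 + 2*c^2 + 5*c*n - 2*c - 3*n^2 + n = 2*c^2 + c*(5*n - 9) - 3*n^2 - 20*n + 7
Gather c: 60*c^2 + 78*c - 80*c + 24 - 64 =60*c^2 - 2*c - 40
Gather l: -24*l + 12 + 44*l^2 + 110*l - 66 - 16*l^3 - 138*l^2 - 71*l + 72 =-16*l^3 - 94*l^2 + 15*l + 18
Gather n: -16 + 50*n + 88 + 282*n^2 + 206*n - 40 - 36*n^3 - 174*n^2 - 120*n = -36*n^3 + 108*n^2 + 136*n + 32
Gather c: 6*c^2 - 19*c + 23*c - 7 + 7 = 6*c^2 + 4*c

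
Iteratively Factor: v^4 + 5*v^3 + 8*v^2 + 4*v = (v + 2)*(v^3 + 3*v^2 + 2*v) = (v + 2)^2*(v^2 + v) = (v + 1)*(v + 2)^2*(v)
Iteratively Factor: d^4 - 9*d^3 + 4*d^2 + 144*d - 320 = (d - 4)*(d^3 - 5*d^2 - 16*d + 80) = (d - 5)*(d - 4)*(d^2 - 16) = (d - 5)*(d - 4)*(d + 4)*(d - 4)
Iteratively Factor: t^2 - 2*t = (t - 2)*(t)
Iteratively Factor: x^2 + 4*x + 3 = (x + 3)*(x + 1)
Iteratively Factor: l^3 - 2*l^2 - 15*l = (l + 3)*(l^2 - 5*l) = l*(l + 3)*(l - 5)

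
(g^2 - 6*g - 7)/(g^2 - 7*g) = (g + 1)/g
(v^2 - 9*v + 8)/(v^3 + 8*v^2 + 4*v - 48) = (v^2 - 9*v + 8)/(v^3 + 8*v^2 + 4*v - 48)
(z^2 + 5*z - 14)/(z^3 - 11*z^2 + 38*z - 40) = (z + 7)/(z^2 - 9*z + 20)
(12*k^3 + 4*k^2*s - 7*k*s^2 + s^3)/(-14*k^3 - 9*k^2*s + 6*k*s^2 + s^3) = (-6*k + s)/(7*k + s)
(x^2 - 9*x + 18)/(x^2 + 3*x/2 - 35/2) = 2*(x^2 - 9*x + 18)/(2*x^2 + 3*x - 35)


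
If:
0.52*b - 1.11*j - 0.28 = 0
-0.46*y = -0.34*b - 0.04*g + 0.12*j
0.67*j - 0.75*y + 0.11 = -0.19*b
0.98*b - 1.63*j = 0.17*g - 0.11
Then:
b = -7.37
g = -6.32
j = -3.70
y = -5.03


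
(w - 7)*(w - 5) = w^2 - 12*w + 35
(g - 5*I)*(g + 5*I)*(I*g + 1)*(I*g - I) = -g^4 + g^3 + I*g^3 - 25*g^2 - I*g^2 + 25*g + 25*I*g - 25*I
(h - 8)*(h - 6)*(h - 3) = h^3 - 17*h^2 + 90*h - 144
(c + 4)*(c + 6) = c^2 + 10*c + 24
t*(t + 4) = t^2 + 4*t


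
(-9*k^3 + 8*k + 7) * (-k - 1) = 9*k^4 + 9*k^3 - 8*k^2 - 15*k - 7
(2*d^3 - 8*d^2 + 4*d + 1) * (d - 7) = 2*d^4 - 22*d^3 + 60*d^2 - 27*d - 7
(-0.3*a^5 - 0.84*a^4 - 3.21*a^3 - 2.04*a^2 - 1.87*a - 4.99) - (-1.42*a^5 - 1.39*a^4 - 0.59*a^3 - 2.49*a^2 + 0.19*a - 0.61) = 1.12*a^5 + 0.55*a^4 - 2.62*a^3 + 0.45*a^2 - 2.06*a - 4.38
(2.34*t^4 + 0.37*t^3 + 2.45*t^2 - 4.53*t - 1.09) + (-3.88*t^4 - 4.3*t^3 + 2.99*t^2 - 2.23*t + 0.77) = -1.54*t^4 - 3.93*t^3 + 5.44*t^2 - 6.76*t - 0.32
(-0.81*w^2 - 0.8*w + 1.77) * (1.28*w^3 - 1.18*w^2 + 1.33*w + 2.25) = -1.0368*w^5 - 0.0682*w^4 + 2.1323*w^3 - 4.9751*w^2 + 0.5541*w + 3.9825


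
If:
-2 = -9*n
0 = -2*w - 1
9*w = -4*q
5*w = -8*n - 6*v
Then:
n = 2/9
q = 9/8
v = 13/108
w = -1/2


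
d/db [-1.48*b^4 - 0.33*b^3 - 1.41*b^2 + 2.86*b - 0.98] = -5.92*b^3 - 0.99*b^2 - 2.82*b + 2.86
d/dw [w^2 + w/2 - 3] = 2*w + 1/2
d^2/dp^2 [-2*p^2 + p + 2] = -4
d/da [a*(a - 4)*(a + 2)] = 3*a^2 - 4*a - 8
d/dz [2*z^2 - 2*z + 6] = 4*z - 2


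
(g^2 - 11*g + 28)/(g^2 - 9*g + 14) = (g - 4)/(g - 2)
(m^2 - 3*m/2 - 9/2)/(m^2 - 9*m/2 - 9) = (m - 3)/(m - 6)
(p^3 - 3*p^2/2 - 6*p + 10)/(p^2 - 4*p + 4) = p + 5/2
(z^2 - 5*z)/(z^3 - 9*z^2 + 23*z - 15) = z/(z^2 - 4*z + 3)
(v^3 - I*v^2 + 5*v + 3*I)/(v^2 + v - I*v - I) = (v^3 - I*v^2 + 5*v + 3*I)/(v^2 + v - I*v - I)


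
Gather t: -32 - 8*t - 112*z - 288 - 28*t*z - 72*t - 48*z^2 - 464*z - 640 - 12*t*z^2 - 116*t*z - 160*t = t*(-12*z^2 - 144*z - 240) - 48*z^2 - 576*z - 960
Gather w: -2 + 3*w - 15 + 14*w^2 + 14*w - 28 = 14*w^2 + 17*w - 45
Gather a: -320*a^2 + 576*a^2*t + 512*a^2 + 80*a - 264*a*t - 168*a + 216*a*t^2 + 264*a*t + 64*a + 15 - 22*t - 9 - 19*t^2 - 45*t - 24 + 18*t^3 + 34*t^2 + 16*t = a^2*(576*t + 192) + a*(216*t^2 - 24) + 18*t^3 + 15*t^2 - 51*t - 18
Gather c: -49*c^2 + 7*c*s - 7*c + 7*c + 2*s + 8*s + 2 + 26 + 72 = -49*c^2 + 7*c*s + 10*s + 100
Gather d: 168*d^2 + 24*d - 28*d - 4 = 168*d^2 - 4*d - 4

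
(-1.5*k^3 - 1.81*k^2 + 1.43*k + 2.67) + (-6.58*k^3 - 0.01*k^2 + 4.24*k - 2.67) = -8.08*k^3 - 1.82*k^2 + 5.67*k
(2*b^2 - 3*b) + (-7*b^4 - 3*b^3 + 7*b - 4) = -7*b^4 - 3*b^3 + 2*b^2 + 4*b - 4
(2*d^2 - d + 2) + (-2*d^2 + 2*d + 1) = d + 3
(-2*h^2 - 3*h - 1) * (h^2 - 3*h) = -2*h^4 + 3*h^3 + 8*h^2 + 3*h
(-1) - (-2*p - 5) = 2*p + 4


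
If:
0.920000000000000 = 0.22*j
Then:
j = 4.18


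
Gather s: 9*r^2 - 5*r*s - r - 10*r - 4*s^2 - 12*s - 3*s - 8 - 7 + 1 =9*r^2 - 11*r - 4*s^2 + s*(-5*r - 15) - 14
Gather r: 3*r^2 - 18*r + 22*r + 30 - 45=3*r^2 + 4*r - 15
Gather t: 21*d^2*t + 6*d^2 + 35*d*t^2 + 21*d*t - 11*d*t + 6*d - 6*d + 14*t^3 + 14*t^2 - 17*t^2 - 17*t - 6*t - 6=6*d^2 + 14*t^3 + t^2*(35*d - 3) + t*(21*d^2 + 10*d - 23) - 6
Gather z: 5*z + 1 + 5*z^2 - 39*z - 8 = 5*z^2 - 34*z - 7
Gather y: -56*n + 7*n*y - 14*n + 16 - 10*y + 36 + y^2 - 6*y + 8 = -70*n + y^2 + y*(7*n - 16) + 60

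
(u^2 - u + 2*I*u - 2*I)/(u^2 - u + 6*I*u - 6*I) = (u + 2*I)/(u + 6*I)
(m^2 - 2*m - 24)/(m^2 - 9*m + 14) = (m^2 - 2*m - 24)/(m^2 - 9*m + 14)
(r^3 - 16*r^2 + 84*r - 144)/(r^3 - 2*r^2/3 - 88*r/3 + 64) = 3*(r^2 - 12*r + 36)/(3*r^2 + 10*r - 48)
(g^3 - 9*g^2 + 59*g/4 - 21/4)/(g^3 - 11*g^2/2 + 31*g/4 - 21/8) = 2*(g - 7)/(2*g - 7)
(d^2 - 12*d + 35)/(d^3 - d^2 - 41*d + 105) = (d - 7)/(d^2 + 4*d - 21)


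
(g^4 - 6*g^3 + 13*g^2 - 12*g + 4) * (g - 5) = g^5 - 11*g^4 + 43*g^3 - 77*g^2 + 64*g - 20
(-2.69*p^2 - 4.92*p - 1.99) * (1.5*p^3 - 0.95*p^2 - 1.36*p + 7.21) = -4.035*p^5 - 4.8245*p^4 + 5.3474*p^3 - 10.8132*p^2 - 32.7668*p - 14.3479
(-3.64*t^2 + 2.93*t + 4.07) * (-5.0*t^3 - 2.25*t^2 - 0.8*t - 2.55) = 18.2*t^5 - 6.46*t^4 - 24.0305*t^3 - 2.2195*t^2 - 10.7275*t - 10.3785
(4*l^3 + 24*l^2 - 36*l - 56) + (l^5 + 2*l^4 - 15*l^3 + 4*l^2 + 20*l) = l^5 + 2*l^4 - 11*l^3 + 28*l^2 - 16*l - 56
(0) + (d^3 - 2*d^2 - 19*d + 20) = d^3 - 2*d^2 - 19*d + 20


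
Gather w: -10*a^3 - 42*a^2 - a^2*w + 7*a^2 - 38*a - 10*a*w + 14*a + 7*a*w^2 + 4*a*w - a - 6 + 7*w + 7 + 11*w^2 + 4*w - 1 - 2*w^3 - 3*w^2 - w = -10*a^3 - 35*a^2 - 25*a - 2*w^3 + w^2*(7*a + 8) + w*(-a^2 - 6*a + 10)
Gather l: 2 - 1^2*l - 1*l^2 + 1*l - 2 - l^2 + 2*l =-2*l^2 + 2*l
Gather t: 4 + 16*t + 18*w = 16*t + 18*w + 4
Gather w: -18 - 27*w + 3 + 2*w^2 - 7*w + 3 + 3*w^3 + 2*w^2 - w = 3*w^3 + 4*w^2 - 35*w - 12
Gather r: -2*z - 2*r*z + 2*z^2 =-2*r*z + 2*z^2 - 2*z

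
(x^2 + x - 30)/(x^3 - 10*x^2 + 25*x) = (x + 6)/(x*(x - 5))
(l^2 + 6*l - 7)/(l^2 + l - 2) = (l + 7)/(l + 2)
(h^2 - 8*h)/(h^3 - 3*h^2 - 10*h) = (8 - h)/(-h^2 + 3*h + 10)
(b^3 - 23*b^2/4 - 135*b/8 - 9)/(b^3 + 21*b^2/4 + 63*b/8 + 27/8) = (b - 8)/(b + 3)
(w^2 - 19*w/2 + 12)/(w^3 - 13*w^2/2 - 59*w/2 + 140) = (2*w - 3)/(2*w^2 + 3*w - 35)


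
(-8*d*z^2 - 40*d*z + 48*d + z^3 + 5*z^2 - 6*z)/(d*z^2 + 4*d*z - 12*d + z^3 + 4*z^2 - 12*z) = (-8*d*z + 8*d + z^2 - z)/(d*z - 2*d + z^2 - 2*z)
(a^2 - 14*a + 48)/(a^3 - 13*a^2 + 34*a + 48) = 1/(a + 1)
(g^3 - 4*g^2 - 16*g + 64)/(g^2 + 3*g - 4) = (g^2 - 8*g + 16)/(g - 1)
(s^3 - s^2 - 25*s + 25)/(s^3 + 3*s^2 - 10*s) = (s^2 - 6*s + 5)/(s*(s - 2))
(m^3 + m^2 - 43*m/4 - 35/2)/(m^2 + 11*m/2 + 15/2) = (m^2 - 3*m/2 - 7)/(m + 3)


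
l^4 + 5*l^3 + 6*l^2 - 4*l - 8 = (l - 1)*(l + 2)^3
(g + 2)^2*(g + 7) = g^3 + 11*g^2 + 32*g + 28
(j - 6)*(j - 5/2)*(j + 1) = j^3 - 15*j^2/2 + 13*j/2 + 15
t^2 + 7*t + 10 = (t + 2)*(t + 5)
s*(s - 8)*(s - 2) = s^3 - 10*s^2 + 16*s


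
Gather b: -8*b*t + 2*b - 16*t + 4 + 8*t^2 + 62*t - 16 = b*(2 - 8*t) + 8*t^2 + 46*t - 12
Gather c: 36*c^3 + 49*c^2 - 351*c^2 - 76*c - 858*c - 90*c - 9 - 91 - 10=36*c^3 - 302*c^2 - 1024*c - 110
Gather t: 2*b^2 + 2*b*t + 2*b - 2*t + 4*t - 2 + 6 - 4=2*b^2 + 2*b + t*(2*b + 2)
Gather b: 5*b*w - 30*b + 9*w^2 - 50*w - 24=b*(5*w - 30) + 9*w^2 - 50*w - 24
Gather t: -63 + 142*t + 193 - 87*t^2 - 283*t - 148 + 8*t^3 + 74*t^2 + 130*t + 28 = 8*t^3 - 13*t^2 - 11*t + 10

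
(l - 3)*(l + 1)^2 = l^3 - l^2 - 5*l - 3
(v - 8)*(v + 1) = v^2 - 7*v - 8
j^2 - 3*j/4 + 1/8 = (j - 1/2)*(j - 1/4)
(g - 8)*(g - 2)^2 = g^3 - 12*g^2 + 36*g - 32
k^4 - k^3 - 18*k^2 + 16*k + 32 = (k - 4)*(k - 2)*(k + 1)*(k + 4)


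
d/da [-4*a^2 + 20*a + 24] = 20 - 8*a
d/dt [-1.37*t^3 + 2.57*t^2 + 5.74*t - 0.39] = -4.11*t^2 + 5.14*t + 5.74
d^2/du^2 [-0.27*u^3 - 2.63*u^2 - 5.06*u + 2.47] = -1.62*u - 5.26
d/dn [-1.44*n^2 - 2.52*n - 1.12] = -2.88*n - 2.52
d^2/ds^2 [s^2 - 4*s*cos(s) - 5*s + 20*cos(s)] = 4*s*cos(s) + 8*sin(s) - 20*cos(s) + 2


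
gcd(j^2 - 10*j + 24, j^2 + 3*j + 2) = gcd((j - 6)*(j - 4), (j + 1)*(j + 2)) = 1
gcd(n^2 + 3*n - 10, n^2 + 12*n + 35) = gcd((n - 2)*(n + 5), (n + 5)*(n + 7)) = n + 5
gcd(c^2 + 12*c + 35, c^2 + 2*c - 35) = c + 7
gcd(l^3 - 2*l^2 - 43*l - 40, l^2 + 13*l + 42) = 1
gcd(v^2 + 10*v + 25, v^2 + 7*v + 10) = v + 5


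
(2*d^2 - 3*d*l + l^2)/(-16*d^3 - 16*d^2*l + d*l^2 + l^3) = (-2*d^2 + 3*d*l - l^2)/(16*d^3 + 16*d^2*l - d*l^2 - l^3)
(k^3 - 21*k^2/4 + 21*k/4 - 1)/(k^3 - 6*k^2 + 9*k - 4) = (k - 1/4)/(k - 1)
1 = 1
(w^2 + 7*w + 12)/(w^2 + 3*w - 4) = (w + 3)/(w - 1)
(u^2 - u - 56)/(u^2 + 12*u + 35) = (u - 8)/(u + 5)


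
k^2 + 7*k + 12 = (k + 3)*(k + 4)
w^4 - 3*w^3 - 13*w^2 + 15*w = w*(w - 5)*(w - 1)*(w + 3)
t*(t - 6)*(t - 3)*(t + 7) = t^4 - 2*t^3 - 45*t^2 + 126*t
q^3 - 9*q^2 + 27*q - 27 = (q - 3)^3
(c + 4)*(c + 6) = c^2 + 10*c + 24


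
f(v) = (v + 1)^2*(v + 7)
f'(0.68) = 28.63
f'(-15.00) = 420.00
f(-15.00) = -1568.00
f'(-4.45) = -5.69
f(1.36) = 46.56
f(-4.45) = 30.35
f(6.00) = 637.00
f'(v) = (v + 1)^2 + (v + 7)*(2*v + 2)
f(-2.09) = 5.83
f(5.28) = 484.30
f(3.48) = 210.34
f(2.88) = 148.74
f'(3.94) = 132.49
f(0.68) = 21.68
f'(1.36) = 45.03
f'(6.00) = 231.00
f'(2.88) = 91.72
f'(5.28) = 193.68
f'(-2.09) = -9.52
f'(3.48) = 113.97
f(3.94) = 266.98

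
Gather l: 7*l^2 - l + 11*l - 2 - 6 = 7*l^2 + 10*l - 8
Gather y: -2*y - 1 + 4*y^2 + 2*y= 4*y^2 - 1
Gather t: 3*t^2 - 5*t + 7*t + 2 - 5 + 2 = 3*t^2 + 2*t - 1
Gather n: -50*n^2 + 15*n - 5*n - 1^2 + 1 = -50*n^2 + 10*n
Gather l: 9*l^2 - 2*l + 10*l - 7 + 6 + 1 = 9*l^2 + 8*l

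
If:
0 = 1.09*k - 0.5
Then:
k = 0.46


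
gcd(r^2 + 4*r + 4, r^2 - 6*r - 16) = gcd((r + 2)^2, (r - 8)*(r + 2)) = r + 2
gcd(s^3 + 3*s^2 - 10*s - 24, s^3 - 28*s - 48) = s^2 + 6*s + 8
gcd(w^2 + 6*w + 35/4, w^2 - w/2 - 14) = w + 7/2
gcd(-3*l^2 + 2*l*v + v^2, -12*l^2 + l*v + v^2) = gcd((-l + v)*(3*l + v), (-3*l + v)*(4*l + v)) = 1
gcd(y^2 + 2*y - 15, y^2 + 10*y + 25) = y + 5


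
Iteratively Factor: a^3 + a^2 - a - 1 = (a - 1)*(a^2 + 2*a + 1) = (a - 1)*(a + 1)*(a + 1)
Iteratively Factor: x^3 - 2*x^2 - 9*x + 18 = (x - 2)*(x^2 - 9) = (x - 2)*(x + 3)*(x - 3)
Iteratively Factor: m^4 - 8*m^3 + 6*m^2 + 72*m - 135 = (m - 3)*(m^3 - 5*m^2 - 9*m + 45) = (m - 5)*(m - 3)*(m^2 - 9) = (m - 5)*(m - 3)*(m + 3)*(m - 3)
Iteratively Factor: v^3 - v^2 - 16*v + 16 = (v - 1)*(v^2 - 16) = (v - 4)*(v - 1)*(v + 4)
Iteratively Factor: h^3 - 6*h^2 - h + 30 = (h - 5)*(h^2 - h - 6) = (h - 5)*(h + 2)*(h - 3)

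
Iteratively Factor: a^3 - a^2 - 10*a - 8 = (a + 1)*(a^2 - 2*a - 8) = (a + 1)*(a + 2)*(a - 4)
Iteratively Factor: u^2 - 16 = (u - 4)*(u + 4)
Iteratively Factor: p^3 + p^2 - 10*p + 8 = (p + 4)*(p^2 - 3*p + 2) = (p - 1)*(p + 4)*(p - 2)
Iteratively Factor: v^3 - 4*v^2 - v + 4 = (v - 1)*(v^2 - 3*v - 4) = (v - 1)*(v + 1)*(v - 4)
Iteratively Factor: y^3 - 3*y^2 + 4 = (y - 2)*(y^2 - y - 2) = (y - 2)*(y + 1)*(y - 2)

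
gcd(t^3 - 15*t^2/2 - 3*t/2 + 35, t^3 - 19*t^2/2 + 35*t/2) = t^2 - 19*t/2 + 35/2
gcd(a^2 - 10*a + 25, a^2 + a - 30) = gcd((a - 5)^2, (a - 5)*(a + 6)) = a - 5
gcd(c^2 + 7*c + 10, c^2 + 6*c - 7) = 1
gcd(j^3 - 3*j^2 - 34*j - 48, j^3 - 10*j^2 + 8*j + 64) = j^2 - 6*j - 16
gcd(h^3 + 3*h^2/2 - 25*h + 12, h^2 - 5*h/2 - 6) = h - 4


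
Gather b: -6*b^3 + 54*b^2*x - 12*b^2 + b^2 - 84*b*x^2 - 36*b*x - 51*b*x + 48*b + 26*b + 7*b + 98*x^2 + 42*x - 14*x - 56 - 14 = -6*b^3 + b^2*(54*x - 11) + b*(-84*x^2 - 87*x + 81) + 98*x^2 + 28*x - 70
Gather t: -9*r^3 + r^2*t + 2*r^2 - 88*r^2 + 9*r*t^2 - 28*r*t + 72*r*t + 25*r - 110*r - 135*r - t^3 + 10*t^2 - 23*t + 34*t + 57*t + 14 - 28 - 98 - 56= -9*r^3 - 86*r^2 - 220*r - t^3 + t^2*(9*r + 10) + t*(r^2 + 44*r + 68) - 168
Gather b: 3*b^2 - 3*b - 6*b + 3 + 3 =3*b^2 - 9*b + 6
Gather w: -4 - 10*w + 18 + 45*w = 35*w + 14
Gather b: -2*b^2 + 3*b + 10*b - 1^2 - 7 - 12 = -2*b^2 + 13*b - 20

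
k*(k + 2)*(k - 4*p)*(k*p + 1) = k^4*p - 4*k^3*p^2 + 2*k^3*p + k^3 - 8*k^2*p^2 - 4*k^2*p + 2*k^2 - 8*k*p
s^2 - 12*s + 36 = (s - 6)^2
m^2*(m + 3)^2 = m^4 + 6*m^3 + 9*m^2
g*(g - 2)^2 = g^3 - 4*g^2 + 4*g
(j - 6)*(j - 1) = j^2 - 7*j + 6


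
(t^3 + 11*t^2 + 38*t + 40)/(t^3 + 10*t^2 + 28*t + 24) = (t^2 + 9*t + 20)/(t^2 + 8*t + 12)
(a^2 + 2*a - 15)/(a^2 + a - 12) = (a + 5)/(a + 4)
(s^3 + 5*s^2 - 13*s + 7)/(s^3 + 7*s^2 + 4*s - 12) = (s^2 + 6*s - 7)/(s^2 + 8*s + 12)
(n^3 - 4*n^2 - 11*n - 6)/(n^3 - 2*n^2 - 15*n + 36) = (n^3 - 4*n^2 - 11*n - 6)/(n^3 - 2*n^2 - 15*n + 36)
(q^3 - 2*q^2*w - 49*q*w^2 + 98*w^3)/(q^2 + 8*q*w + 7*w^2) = (q^2 - 9*q*w + 14*w^2)/(q + w)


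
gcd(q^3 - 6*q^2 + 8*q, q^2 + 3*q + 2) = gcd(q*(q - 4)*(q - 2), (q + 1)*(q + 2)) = 1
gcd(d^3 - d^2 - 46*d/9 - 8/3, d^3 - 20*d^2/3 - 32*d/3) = d + 4/3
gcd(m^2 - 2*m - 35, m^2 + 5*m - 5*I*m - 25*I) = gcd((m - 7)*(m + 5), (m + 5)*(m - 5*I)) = m + 5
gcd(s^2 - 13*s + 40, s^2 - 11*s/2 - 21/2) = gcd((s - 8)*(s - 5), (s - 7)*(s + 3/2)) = 1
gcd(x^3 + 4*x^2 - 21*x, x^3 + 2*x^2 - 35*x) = x^2 + 7*x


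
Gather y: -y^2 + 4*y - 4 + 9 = -y^2 + 4*y + 5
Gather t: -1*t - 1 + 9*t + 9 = 8*t + 8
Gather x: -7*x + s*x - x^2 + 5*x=-x^2 + x*(s - 2)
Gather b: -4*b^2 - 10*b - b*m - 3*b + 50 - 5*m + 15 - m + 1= -4*b^2 + b*(-m - 13) - 6*m + 66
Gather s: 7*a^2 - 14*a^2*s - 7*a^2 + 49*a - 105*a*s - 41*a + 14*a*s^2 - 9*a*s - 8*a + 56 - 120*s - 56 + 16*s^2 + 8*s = s^2*(14*a + 16) + s*(-14*a^2 - 114*a - 112)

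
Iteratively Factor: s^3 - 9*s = (s - 3)*(s^2 + 3*s) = (s - 3)*(s + 3)*(s)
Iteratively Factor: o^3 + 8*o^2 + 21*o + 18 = (o + 3)*(o^2 + 5*o + 6) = (o + 2)*(o + 3)*(o + 3)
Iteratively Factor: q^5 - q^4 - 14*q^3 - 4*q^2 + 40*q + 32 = (q + 2)*(q^4 - 3*q^3 - 8*q^2 + 12*q + 16) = (q - 4)*(q + 2)*(q^3 + q^2 - 4*q - 4) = (q - 4)*(q + 2)^2*(q^2 - q - 2) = (q - 4)*(q - 2)*(q + 2)^2*(q + 1)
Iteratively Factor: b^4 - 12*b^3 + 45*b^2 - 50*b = (b - 2)*(b^3 - 10*b^2 + 25*b) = (b - 5)*(b - 2)*(b^2 - 5*b) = (b - 5)^2*(b - 2)*(b)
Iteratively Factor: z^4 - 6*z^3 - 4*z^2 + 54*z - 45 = (z - 5)*(z^3 - z^2 - 9*z + 9) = (z - 5)*(z - 3)*(z^2 + 2*z - 3) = (z - 5)*(z - 3)*(z - 1)*(z + 3)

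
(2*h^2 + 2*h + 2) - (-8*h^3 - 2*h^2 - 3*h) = 8*h^3 + 4*h^2 + 5*h + 2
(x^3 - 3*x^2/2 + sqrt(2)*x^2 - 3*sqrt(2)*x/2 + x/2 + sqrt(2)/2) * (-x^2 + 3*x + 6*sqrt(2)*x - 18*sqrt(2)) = -x^5 + 9*x^4/2 + 5*sqrt(2)*x^4 - 45*sqrt(2)*x^3/2 + 7*x^3 - 105*x^2/2 + 25*sqrt(2)*x^2 - 15*sqrt(2)*x/2 + 60*x - 18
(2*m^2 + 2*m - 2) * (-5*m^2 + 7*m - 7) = -10*m^4 + 4*m^3 + 10*m^2 - 28*m + 14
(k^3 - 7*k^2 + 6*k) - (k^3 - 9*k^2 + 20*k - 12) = 2*k^2 - 14*k + 12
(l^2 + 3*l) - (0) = l^2 + 3*l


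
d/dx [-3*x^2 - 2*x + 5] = -6*x - 2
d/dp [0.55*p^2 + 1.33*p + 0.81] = 1.1*p + 1.33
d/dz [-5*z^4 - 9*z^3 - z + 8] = -20*z^3 - 27*z^2 - 1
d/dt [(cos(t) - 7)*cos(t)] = (7 - 2*cos(t))*sin(t)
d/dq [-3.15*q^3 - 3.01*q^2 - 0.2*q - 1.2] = -9.45*q^2 - 6.02*q - 0.2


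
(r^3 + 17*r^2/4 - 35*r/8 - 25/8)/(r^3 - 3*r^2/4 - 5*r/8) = (r + 5)/r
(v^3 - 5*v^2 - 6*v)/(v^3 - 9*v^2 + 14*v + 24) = v/(v - 4)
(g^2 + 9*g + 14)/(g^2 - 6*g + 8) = (g^2 + 9*g + 14)/(g^2 - 6*g + 8)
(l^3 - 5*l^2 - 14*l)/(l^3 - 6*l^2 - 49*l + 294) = l*(l + 2)/(l^2 + l - 42)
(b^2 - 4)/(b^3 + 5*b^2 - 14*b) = (b + 2)/(b*(b + 7))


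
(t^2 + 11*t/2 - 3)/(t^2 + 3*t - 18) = (t - 1/2)/(t - 3)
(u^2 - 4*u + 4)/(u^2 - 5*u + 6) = (u - 2)/(u - 3)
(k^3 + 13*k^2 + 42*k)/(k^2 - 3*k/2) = 2*(k^2 + 13*k + 42)/(2*k - 3)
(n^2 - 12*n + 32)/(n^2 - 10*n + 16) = (n - 4)/(n - 2)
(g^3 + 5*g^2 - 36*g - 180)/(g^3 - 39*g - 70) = (g^2 - 36)/(g^2 - 5*g - 14)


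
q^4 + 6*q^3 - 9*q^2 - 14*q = q*(q - 2)*(q + 1)*(q + 7)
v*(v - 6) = v^2 - 6*v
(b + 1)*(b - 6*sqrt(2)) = b^2 - 6*sqrt(2)*b + b - 6*sqrt(2)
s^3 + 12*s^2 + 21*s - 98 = (s - 2)*(s + 7)^2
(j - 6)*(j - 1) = j^2 - 7*j + 6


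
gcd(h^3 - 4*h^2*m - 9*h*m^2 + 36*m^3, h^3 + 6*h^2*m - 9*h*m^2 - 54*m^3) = h^2 - 9*m^2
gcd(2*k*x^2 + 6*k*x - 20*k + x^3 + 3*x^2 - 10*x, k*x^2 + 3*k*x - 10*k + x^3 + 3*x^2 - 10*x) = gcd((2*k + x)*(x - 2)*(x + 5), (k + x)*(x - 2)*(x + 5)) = x^2 + 3*x - 10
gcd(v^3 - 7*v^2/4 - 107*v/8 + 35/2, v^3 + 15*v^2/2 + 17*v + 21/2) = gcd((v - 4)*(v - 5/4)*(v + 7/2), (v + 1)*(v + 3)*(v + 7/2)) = v + 7/2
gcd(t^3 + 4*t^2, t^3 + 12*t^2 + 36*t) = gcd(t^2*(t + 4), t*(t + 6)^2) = t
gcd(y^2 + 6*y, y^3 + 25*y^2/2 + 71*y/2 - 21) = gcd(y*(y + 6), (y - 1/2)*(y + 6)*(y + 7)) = y + 6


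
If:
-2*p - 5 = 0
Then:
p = -5/2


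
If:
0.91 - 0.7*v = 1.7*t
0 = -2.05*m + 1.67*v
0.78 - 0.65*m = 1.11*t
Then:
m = 2.09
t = -0.52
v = 2.56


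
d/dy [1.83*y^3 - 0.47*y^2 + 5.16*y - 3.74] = 5.49*y^2 - 0.94*y + 5.16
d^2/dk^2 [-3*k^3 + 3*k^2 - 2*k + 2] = 6 - 18*k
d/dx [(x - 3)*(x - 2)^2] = (x - 2)*(3*x - 8)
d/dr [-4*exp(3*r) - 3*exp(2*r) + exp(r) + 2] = (-12*exp(2*r) - 6*exp(r) + 1)*exp(r)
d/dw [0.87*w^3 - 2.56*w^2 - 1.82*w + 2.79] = 2.61*w^2 - 5.12*w - 1.82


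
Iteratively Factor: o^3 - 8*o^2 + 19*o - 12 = (o - 4)*(o^2 - 4*o + 3) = (o - 4)*(o - 3)*(o - 1)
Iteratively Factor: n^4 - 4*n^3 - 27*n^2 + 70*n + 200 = (n + 2)*(n^3 - 6*n^2 - 15*n + 100) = (n + 2)*(n + 4)*(n^2 - 10*n + 25) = (n - 5)*(n + 2)*(n + 4)*(n - 5)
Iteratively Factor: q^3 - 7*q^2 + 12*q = (q - 3)*(q^2 - 4*q) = (q - 4)*(q - 3)*(q)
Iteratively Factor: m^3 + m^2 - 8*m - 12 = (m + 2)*(m^2 - m - 6) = (m - 3)*(m + 2)*(m + 2)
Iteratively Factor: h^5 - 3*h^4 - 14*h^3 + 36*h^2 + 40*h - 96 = (h + 3)*(h^4 - 6*h^3 + 4*h^2 + 24*h - 32) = (h + 2)*(h + 3)*(h^3 - 8*h^2 + 20*h - 16) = (h - 4)*(h + 2)*(h + 3)*(h^2 - 4*h + 4) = (h - 4)*(h - 2)*(h + 2)*(h + 3)*(h - 2)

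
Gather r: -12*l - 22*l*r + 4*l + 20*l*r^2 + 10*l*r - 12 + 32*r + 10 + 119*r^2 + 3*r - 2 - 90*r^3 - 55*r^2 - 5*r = -8*l - 90*r^3 + r^2*(20*l + 64) + r*(30 - 12*l) - 4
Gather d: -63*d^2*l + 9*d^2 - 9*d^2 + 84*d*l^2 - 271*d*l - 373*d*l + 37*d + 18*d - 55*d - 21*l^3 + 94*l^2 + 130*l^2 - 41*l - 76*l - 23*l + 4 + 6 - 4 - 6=-63*d^2*l + d*(84*l^2 - 644*l) - 21*l^3 + 224*l^2 - 140*l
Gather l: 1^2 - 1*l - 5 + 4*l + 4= 3*l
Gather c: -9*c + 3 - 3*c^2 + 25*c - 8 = -3*c^2 + 16*c - 5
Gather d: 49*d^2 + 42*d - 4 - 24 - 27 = 49*d^2 + 42*d - 55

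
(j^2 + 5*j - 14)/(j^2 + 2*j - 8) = (j + 7)/(j + 4)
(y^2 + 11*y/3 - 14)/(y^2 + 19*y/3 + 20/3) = (3*y^2 + 11*y - 42)/(3*y^2 + 19*y + 20)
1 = 1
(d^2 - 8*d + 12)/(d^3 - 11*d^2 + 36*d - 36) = 1/(d - 3)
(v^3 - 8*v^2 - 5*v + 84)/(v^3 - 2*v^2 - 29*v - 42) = (v - 4)/(v + 2)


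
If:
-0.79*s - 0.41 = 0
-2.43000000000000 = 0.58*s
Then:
No Solution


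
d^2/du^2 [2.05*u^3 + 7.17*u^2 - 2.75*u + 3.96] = 12.3*u + 14.34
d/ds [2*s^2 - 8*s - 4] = 4*s - 8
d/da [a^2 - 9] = 2*a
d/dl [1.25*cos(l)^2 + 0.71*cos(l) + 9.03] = -(2.5*cos(l) + 0.71)*sin(l)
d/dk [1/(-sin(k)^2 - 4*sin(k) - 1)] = 2*(sin(k) + 2)*cos(k)/(sin(k)^2 + 4*sin(k) + 1)^2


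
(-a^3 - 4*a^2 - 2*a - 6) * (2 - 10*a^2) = 10*a^5 + 40*a^4 + 18*a^3 + 52*a^2 - 4*a - 12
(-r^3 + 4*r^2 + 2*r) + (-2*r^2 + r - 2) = -r^3 + 2*r^2 + 3*r - 2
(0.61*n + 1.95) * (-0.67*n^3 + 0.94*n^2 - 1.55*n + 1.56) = -0.4087*n^4 - 0.7331*n^3 + 0.8875*n^2 - 2.0709*n + 3.042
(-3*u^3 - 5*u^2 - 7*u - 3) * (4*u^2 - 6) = -12*u^5 - 20*u^4 - 10*u^3 + 18*u^2 + 42*u + 18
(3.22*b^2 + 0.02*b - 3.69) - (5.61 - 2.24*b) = 3.22*b^2 + 2.26*b - 9.3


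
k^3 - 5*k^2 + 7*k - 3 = (k - 3)*(k - 1)^2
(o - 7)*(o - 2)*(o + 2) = o^3 - 7*o^2 - 4*o + 28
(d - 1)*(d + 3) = d^2 + 2*d - 3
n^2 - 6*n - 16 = (n - 8)*(n + 2)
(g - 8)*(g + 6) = g^2 - 2*g - 48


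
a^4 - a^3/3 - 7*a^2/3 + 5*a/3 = a*(a - 1)^2*(a + 5/3)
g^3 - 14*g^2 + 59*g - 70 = (g - 7)*(g - 5)*(g - 2)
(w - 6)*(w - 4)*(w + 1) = w^3 - 9*w^2 + 14*w + 24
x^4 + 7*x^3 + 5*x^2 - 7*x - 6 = (x - 1)*(x + 1)^2*(x + 6)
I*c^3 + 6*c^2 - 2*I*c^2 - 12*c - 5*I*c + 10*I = (c - 2)*(c - 5*I)*(I*c + 1)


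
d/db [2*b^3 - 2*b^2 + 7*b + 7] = 6*b^2 - 4*b + 7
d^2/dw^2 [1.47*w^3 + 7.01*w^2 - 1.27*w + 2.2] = 8.82*w + 14.02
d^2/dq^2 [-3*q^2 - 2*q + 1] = -6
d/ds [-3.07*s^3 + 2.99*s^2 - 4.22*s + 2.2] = -9.21*s^2 + 5.98*s - 4.22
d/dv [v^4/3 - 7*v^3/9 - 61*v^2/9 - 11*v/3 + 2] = 4*v^3/3 - 7*v^2/3 - 122*v/9 - 11/3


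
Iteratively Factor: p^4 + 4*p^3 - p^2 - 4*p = (p + 1)*(p^3 + 3*p^2 - 4*p) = p*(p + 1)*(p^2 + 3*p - 4) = p*(p + 1)*(p + 4)*(p - 1)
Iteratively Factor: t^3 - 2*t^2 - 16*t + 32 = (t - 4)*(t^2 + 2*t - 8) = (t - 4)*(t + 4)*(t - 2)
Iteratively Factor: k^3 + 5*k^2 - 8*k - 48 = (k + 4)*(k^2 + k - 12) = (k + 4)^2*(k - 3)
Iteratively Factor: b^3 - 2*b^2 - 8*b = (b + 2)*(b^2 - 4*b) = b*(b + 2)*(b - 4)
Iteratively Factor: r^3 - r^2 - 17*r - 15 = (r + 3)*(r^2 - 4*r - 5) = (r + 1)*(r + 3)*(r - 5)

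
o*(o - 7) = o^2 - 7*o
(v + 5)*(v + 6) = v^2 + 11*v + 30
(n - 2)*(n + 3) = n^2 + n - 6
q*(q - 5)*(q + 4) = q^3 - q^2 - 20*q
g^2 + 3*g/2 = g*(g + 3/2)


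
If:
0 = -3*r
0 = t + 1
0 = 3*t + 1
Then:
No Solution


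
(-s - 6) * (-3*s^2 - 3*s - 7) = 3*s^3 + 21*s^2 + 25*s + 42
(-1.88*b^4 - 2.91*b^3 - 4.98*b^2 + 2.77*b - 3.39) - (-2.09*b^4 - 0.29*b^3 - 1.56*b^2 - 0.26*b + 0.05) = 0.21*b^4 - 2.62*b^3 - 3.42*b^2 + 3.03*b - 3.44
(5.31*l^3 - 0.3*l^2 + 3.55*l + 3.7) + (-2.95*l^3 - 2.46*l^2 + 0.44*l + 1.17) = 2.36*l^3 - 2.76*l^2 + 3.99*l + 4.87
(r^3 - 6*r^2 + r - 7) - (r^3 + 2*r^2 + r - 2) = -8*r^2 - 5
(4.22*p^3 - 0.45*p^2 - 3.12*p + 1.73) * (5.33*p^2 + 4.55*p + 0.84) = 22.4926*p^5 + 16.8025*p^4 - 15.1323*p^3 - 5.3531*p^2 + 5.2507*p + 1.4532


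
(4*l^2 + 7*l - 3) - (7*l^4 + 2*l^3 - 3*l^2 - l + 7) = -7*l^4 - 2*l^3 + 7*l^2 + 8*l - 10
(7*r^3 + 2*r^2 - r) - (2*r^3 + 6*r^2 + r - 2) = 5*r^3 - 4*r^2 - 2*r + 2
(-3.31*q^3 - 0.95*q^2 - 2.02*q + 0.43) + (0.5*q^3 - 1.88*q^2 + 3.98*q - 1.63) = -2.81*q^3 - 2.83*q^2 + 1.96*q - 1.2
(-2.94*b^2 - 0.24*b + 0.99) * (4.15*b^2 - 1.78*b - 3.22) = -12.201*b^4 + 4.2372*b^3 + 14.0025*b^2 - 0.9894*b - 3.1878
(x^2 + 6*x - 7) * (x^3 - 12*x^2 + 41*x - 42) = x^5 - 6*x^4 - 38*x^3 + 288*x^2 - 539*x + 294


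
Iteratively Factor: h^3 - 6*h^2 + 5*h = (h)*(h^2 - 6*h + 5) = h*(h - 1)*(h - 5)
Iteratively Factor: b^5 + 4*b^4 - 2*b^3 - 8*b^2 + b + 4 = (b - 1)*(b^4 + 5*b^3 + 3*b^2 - 5*b - 4) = (b - 1)*(b + 1)*(b^3 + 4*b^2 - b - 4) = (b - 1)^2*(b + 1)*(b^2 + 5*b + 4) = (b - 1)^2*(b + 1)*(b + 4)*(b + 1)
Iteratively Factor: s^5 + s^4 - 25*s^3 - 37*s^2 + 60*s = (s - 1)*(s^4 + 2*s^3 - 23*s^2 - 60*s) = (s - 1)*(s + 4)*(s^3 - 2*s^2 - 15*s) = (s - 5)*(s - 1)*(s + 4)*(s^2 + 3*s) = (s - 5)*(s - 1)*(s + 3)*(s + 4)*(s)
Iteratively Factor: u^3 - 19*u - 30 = (u - 5)*(u^2 + 5*u + 6) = (u - 5)*(u + 3)*(u + 2)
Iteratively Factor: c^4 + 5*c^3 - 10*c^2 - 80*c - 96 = (c + 2)*(c^3 + 3*c^2 - 16*c - 48) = (c + 2)*(c + 4)*(c^2 - c - 12) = (c - 4)*(c + 2)*(c + 4)*(c + 3)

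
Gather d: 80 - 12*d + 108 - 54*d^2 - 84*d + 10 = -54*d^2 - 96*d + 198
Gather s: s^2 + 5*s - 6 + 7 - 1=s^2 + 5*s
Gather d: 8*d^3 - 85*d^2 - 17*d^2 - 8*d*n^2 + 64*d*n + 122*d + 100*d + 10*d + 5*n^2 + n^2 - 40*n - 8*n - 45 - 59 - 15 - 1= 8*d^3 - 102*d^2 + d*(-8*n^2 + 64*n + 232) + 6*n^2 - 48*n - 120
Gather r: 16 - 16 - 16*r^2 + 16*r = -16*r^2 + 16*r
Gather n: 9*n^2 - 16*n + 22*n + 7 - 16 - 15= 9*n^2 + 6*n - 24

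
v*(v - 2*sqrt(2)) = v^2 - 2*sqrt(2)*v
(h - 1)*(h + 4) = h^2 + 3*h - 4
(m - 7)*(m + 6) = m^2 - m - 42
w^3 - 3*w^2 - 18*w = w*(w - 6)*(w + 3)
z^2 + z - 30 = (z - 5)*(z + 6)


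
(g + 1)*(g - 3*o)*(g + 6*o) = g^3 + 3*g^2*o + g^2 - 18*g*o^2 + 3*g*o - 18*o^2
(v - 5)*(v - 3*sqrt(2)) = v^2 - 5*v - 3*sqrt(2)*v + 15*sqrt(2)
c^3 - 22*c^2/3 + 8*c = c*(c - 6)*(c - 4/3)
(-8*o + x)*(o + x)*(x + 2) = -8*o^2*x - 16*o^2 - 7*o*x^2 - 14*o*x + x^3 + 2*x^2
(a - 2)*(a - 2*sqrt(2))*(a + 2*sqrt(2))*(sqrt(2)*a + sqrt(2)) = sqrt(2)*a^4 - sqrt(2)*a^3 - 10*sqrt(2)*a^2 + 8*sqrt(2)*a + 16*sqrt(2)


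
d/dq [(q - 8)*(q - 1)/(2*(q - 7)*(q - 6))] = (-2*q^2 + 34*q - 137)/(q^4 - 26*q^3 + 253*q^2 - 1092*q + 1764)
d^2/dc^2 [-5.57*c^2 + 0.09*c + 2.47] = -11.1400000000000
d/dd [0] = 0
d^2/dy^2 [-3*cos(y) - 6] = 3*cos(y)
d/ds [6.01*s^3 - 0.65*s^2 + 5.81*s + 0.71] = 18.03*s^2 - 1.3*s + 5.81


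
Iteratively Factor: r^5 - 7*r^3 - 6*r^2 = (r + 1)*(r^4 - r^3 - 6*r^2) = (r + 1)*(r + 2)*(r^3 - 3*r^2) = r*(r + 1)*(r + 2)*(r^2 - 3*r) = r*(r - 3)*(r + 1)*(r + 2)*(r)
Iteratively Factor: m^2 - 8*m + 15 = (m - 5)*(m - 3)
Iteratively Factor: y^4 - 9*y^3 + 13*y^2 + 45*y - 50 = (y - 5)*(y^3 - 4*y^2 - 7*y + 10) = (y - 5)*(y - 1)*(y^2 - 3*y - 10) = (y - 5)*(y - 1)*(y + 2)*(y - 5)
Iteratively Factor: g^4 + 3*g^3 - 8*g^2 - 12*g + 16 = (g + 4)*(g^3 - g^2 - 4*g + 4) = (g + 2)*(g + 4)*(g^2 - 3*g + 2) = (g - 2)*(g + 2)*(g + 4)*(g - 1)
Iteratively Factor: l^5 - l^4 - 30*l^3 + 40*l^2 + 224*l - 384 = (l + 4)*(l^4 - 5*l^3 - 10*l^2 + 80*l - 96) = (l - 4)*(l + 4)*(l^3 - l^2 - 14*l + 24) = (l - 4)*(l - 2)*(l + 4)*(l^2 + l - 12) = (l - 4)*(l - 2)*(l + 4)^2*(l - 3)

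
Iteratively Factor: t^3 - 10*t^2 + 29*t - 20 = (t - 5)*(t^2 - 5*t + 4) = (t - 5)*(t - 1)*(t - 4)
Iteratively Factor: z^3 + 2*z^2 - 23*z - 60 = (z + 4)*(z^2 - 2*z - 15) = (z - 5)*(z + 4)*(z + 3)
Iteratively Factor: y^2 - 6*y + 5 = (y - 5)*(y - 1)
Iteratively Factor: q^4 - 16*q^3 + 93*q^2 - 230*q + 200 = (q - 2)*(q^3 - 14*q^2 + 65*q - 100) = (q - 5)*(q - 2)*(q^2 - 9*q + 20) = (q - 5)*(q - 4)*(q - 2)*(q - 5)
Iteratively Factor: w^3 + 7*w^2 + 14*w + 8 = (w + 4)*(w^2 + 3*w + 2) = (w + 2)*(w + 4)*(w + 1)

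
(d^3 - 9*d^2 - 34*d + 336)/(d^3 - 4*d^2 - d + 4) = (d^3 - 9*d^2 - 34*d + 336)/(d^3 - 4*d^2 - d + 4)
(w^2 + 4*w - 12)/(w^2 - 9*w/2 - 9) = 2*(-w^2 - 4*w + 12)/(-2*w^2 + 9*w + 18)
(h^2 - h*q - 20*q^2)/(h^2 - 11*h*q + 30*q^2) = (-h - 4*q)/(-h + 6*q)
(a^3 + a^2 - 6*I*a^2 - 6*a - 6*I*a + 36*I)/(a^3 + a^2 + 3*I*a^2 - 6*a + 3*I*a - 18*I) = (a - 6*I)/(a + 3*I)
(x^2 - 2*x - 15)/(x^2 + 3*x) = (x - 5)/x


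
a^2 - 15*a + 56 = (a - 8)*(a - 7)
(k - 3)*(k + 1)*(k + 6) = k^3 + 4*k^2 - 15*k - 18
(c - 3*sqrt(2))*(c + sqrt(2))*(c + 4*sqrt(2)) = c^3 + 2*sqrt(2)*c^2 - 22*c - 24*sqrt(2)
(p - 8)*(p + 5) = p^2 - 3*p - 40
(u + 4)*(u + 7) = u^2 + 11*u + 28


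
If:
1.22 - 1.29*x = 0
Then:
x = 0.95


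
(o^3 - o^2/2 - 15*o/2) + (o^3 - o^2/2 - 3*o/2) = 2*o^3 - o^2 - 9*o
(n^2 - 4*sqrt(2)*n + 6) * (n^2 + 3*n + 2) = n^4 - 4*sqrt(2)*n^3 + 3*n^3 - 12*sqrt(2)*n^2 + 8*n^2 - 8*sqrt(2)*n + 18*n + 12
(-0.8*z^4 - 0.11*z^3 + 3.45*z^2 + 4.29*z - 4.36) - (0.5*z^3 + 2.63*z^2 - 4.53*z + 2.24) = -0.8*z^4 - 0.61*z^3 + 0.82*z^2 + 8.82*z - 6.6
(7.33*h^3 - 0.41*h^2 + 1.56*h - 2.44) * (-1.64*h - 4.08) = -12.0212*h^4 - 29.234*h^3 - 0.8856*h^2 - 2.3632*h + 9.9552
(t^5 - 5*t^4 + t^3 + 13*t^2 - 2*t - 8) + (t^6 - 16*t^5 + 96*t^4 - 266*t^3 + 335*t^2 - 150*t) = t^6 - 15*t^5 + 91*t^4 - 265*t^3 + 348*t^2 - 152*t - 8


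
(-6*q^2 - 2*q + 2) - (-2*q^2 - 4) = -4*q^2 - 2*q + 6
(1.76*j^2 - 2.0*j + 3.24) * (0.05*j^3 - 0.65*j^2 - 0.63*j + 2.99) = 0.088*j^5 - 1.244*j^4 + 0.3532*j^3 + 4.4164*j^2 - 8.0212*j + 9.6876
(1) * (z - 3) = z - 3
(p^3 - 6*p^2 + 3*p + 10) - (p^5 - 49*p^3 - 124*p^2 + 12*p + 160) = -p^5 + 50*p^3 + 118*p^2 - 9*p - 150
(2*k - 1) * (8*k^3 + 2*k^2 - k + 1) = 16*k^4 - 4*k^3 - 4*k^2 + 3*k - 1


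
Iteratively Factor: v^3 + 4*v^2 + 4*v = (v + 2)*(v^2 + 2*v) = v*(v + 2)*(v + 2)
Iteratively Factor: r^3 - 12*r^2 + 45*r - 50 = (r - 2)*(r^2 - 10*r + 25) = (r - 5)*(r - 2)*(r - 5)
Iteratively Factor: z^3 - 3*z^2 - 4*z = (z)*(z^2 - 3*z - 4) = z*(z + 1)*(z - 4)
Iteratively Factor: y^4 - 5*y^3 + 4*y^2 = (y)*(y^3 - 5*y^2 + 4*y) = y^2*(y^2 - 5*y + 4) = y^2*(y - 1)*(y - 4)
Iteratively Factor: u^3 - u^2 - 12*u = (u)*(u^2 - u - 12) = u*(u - 4)*(u + 3)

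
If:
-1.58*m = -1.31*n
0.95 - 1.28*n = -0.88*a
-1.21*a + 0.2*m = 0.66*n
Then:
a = -0.24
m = 0.48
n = 0.58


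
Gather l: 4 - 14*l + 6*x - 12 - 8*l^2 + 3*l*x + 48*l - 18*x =-8*l^2 + l*(3*x + 34) - 12*x - 8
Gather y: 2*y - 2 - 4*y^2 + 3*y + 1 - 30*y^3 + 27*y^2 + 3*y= -30*y^3 + 23*y^2 + 8*y - 1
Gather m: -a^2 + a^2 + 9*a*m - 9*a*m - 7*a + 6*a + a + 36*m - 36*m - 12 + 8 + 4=0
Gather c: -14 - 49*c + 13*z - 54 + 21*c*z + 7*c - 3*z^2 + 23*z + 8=c*(21*z - 42) - 3*z^2 + 36*z - 60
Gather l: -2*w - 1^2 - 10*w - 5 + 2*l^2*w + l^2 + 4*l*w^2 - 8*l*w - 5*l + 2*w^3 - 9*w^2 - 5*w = l^2*(2*w + 1) + l*(4*w^2 - 8*w - 5) + 2*w^3 - 9*w^2 - 17*w - 6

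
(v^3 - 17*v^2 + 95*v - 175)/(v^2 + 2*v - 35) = (v^2 - 12*v + 35)/(v + 7)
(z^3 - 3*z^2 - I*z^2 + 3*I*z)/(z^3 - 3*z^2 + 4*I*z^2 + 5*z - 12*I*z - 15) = z/(z + 5*I)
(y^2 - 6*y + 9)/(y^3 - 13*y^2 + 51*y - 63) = 1/(y - 7)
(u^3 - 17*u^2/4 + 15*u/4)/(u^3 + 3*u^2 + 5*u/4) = (4*u^2 - 17*u + 15)/(4*u^2 + 12*u + 5)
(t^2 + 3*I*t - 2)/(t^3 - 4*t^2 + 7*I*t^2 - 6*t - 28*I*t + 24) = (t + 2*I)/(t^2 + t*(-4 + 6*I) - 24*I)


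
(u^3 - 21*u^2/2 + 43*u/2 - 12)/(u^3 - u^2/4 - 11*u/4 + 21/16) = 8*(u^2 - 9*u + 8)/(8*u^2 + 10*u - 7)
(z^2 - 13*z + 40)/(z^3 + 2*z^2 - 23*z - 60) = (z - 8)/(z^2 + 7*z + 12)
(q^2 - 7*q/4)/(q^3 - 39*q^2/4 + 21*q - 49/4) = q/(q^2 - 8*q + 7)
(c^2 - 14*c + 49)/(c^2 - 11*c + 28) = (c - 7)/(c - 4)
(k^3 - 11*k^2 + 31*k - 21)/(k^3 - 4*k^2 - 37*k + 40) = (k^2 - 10*k + 21)/(k^2 - 3*k - 40)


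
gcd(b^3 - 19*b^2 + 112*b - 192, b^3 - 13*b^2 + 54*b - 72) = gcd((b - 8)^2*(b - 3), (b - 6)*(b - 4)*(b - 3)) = b - 3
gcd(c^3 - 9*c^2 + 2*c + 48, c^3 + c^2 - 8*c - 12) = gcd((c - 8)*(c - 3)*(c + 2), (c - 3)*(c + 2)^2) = c^2 - c - 6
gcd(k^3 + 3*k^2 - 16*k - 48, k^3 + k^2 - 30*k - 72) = k^2 + 7*k + 12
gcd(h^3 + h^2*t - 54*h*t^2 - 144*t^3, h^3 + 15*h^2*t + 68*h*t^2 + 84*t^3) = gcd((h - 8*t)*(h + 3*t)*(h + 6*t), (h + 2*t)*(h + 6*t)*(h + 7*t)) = h + 6*t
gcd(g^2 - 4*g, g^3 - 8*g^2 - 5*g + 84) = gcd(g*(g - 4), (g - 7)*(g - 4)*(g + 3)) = g - 4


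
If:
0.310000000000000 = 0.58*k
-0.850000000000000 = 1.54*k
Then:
No Solution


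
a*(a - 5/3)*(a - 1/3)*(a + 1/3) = a^4 - 5*a^3/3 - a^2/9 + 5*a/27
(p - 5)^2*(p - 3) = p^3 - 13*p^2 + 55*p - 75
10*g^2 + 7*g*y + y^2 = (2*g + y)*(5*g + y)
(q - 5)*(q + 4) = q^2 - q - 20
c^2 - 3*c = c*(c - 3)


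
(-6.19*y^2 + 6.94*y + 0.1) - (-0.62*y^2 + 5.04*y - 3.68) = -5.57*y^2 + 1.9*y + 3.78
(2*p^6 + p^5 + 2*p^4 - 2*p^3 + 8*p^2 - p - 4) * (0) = 0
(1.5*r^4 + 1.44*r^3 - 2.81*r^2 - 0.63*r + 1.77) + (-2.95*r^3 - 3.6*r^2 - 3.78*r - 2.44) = 1.5*r^4 - 1.51*r^3 - 6.41*r^2 - 4.41*r - 0.67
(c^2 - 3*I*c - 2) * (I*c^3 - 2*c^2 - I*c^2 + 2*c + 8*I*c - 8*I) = I*c^5 + c^4 - I*c^4 - c^3 + 12*I*c^3 + 28*c^2 - 12*I*c^2 - 28*c - 16*I*c + 16*I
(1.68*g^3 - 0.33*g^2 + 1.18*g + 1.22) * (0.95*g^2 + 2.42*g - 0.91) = 1.596*g^5 + 3.7521*g^4 - 1.2064*g^3 + 4.3149*g^2 + 1.8786*g - 1.1102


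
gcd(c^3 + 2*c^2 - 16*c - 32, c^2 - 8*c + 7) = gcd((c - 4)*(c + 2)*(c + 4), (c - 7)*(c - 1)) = 1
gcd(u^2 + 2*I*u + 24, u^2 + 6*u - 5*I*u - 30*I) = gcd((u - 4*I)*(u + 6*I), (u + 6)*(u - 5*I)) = 1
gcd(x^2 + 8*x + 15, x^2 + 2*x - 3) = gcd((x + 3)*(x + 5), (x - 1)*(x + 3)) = x + 3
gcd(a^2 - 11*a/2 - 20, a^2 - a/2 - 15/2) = a + 5/2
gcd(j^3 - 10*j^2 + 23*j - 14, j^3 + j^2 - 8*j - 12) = 1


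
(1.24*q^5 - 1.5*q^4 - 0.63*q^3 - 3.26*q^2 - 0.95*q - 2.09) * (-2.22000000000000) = -2.7528*q^5 + 3.33*q^4 + 1.3986*q^3 + 7.2372*q^2 + 2.109*q + 4.6398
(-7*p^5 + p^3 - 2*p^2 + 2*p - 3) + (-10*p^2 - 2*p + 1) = -7*p^5 + p^3 - 12*p^2 - 2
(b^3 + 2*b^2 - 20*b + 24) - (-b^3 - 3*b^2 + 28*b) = 2*b^3 + 5*b^2 - 48*b + 24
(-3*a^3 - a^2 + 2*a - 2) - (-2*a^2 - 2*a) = -3*a^3 + a^2 + 4*a - 2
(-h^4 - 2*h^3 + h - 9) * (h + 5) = -h^5 - 7*h^4 - 10*h^3 + h^2 - 4*h - 45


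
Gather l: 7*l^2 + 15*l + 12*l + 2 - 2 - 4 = 7*l^2 + 27*l - 4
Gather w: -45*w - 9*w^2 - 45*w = -9*w^2 - 90*w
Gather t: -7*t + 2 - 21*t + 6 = 8 - 28*t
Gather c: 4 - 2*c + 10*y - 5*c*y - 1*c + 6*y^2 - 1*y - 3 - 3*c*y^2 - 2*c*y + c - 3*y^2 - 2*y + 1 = c*(-3*y^2 - 7*y - 2) + 3*y^2 + 7*y + 2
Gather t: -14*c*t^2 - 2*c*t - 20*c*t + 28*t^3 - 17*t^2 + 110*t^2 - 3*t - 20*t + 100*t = 28*t^3 + t^2*(93 - 14*c) + t*(77 - 22*c)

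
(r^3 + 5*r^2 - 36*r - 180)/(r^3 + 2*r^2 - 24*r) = (r^2 - r - 30)/(r*(r - 4))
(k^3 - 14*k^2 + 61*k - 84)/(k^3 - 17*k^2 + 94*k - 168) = (k - 3)/(k - 6)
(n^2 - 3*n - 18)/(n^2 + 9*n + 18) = (n - 6)/(n + 6)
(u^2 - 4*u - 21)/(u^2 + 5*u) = (u^2 - 4*u - 21)/(u*(u + 5))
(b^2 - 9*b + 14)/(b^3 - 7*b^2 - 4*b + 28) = 1/(b + 2)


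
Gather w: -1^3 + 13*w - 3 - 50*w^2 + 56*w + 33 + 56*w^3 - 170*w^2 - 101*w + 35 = 56*w^3 - 220*w^2 - 32*w + 64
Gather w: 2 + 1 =3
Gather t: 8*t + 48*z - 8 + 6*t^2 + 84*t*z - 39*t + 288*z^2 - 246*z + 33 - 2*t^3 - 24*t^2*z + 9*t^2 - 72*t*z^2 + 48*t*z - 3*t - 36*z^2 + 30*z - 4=-2*t^3 + t^2*(15 - 24*z) + t*(-72*z^2 + 132*z - 34) + 252*z^2 - 168*z + 21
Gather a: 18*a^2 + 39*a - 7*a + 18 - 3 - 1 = 18*a^2 + 32*a + 14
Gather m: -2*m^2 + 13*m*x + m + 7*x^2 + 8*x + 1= -2*m^2 + m*(13*x + 1) + 7*x^2 + 8*x + 1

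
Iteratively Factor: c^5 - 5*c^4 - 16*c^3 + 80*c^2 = (c)*(c^4 - 5*c^3 - 16*c^2 + 80*c) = c*(c - 4)*(c^3 - c^2 - 20*c) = c*(c - 4)*(c + 4)*(c^2 - 5*c) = c*(c - 5)*(c - 4)*(c + 4)*(c)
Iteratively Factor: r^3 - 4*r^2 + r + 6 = (r - 2)*(r^2 - 2*r - 3) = (r - 3)*(r - 2)*(r + 1)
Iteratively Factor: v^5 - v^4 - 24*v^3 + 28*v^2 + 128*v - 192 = (v + 3)*(v^4 - 4*v^3 - 12*v^2 + 64*v - 64) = (v - 4)*(v + 3)*(v^3 - 12*v + 16) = (v - 4)*(v - 2)*(v + 3)*(v^2 + 2*v - 8) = (v - 4)*(v - 2)*(v + 3)*(v + 4)*(v - 2)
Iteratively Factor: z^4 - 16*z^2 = (z - 4)*(z^3 + 4*z^2) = (z - 4)*(z + 4)*(z^2) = z*(z - 4)*(z + 4)*(z)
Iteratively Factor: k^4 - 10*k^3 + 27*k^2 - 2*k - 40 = (k + 1)*(k^3 - 11*k^2 + 38*k - 40) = (k - 2)*(k + 1)*(k^2 - 9*k + 20) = (k - 5)*(k - 2)*(k + 1)*(k - 4)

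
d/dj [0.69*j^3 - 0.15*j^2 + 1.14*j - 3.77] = 2.07*j^2 - 0.3*j + 1.14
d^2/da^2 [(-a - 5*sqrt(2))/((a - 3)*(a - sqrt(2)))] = 2*((a - 3)^2*(a - sqrt(2)) - (a - 3)^2*(a + 5*sqrt(2)) + (a - 3)*(a - sqrt(2))^2 - (a - 3)*(a - sqrt(2))*(a + 5*sqrt(2)) - (a - sqrt(2))^2*(a + 5*sqrt(2)))/((a - 3)^3*(a - sqrt(2))^3)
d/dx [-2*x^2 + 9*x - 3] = 9 - 4*x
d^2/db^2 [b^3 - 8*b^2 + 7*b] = 6*b - 16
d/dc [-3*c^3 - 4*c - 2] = -9*c^2 - 4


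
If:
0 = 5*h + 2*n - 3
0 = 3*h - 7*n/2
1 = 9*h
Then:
No Solution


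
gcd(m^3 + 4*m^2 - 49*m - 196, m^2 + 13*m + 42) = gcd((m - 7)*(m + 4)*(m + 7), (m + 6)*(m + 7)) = m + 7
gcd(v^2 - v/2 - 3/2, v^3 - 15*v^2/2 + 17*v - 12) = v - 3/2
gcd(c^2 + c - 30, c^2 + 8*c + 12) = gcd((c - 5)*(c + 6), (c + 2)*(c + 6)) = c + 6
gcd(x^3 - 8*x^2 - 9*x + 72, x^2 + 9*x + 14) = 1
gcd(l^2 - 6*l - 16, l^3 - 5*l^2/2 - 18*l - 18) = l + 2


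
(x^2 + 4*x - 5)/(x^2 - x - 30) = (x - 1)/(x - 6)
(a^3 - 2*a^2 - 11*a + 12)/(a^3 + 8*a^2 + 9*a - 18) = (a - 4)/(a + 6)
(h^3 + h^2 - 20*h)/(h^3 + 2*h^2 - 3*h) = (h^2 + h - 20)/(h^2 + 2*h - 3)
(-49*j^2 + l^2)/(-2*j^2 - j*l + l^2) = (49*j^2 - l^2)/(2*j^2 + j*l - l^2)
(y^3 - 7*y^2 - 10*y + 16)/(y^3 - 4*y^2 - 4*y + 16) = (y^2 - 9*y + 8)/(y^2 - 6*y + 8)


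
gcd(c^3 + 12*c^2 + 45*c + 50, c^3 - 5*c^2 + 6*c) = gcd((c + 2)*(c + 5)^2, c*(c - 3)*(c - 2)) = 1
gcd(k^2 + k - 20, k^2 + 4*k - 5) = k + 5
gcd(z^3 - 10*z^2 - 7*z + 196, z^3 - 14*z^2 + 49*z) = z^2 - 14*z + 49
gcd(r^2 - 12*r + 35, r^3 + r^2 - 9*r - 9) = 1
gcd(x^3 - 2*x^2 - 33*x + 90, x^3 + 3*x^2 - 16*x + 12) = x + 6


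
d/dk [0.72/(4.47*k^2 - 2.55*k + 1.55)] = (1.836 - 6.4368*k)/(4.47*k^2 - 2.55*k + 1.55)^2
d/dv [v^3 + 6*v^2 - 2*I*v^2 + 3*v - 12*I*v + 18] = 3*v^2 + 4*v*(3 - I) + 3 - 12*I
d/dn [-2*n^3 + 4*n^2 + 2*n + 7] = -6*n^2 + 8*n + 2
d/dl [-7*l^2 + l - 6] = 1 - 14*l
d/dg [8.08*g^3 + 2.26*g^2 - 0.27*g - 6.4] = 24.24*g^2 + 4.52*g - 0.27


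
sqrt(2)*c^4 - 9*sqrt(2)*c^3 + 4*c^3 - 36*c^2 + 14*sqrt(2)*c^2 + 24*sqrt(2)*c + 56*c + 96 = (c - 6)*(c - 4)*(c + 2*sqrt(2))*(sqrt(2)*c + sqrt(2))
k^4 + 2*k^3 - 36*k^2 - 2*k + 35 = (k - 5)*(k - 1)*(k + 1)*(k + 7)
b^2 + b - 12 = (b - 3)*(b + 4)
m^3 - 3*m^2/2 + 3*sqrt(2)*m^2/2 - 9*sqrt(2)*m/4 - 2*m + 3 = (m - 3/2)*(m - sqrt(2)/2)*(m + 2*sqrt(2))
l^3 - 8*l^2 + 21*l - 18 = (l - 3)^2*(l - 2)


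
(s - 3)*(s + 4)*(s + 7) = s^3 + 8*s^2 - 5*s - 84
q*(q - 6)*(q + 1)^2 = q^4 - 4*q^3 - 11*q^2 - 6*q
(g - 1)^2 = g^2 - 2*g + 1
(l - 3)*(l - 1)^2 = l^3 - 5*l^2 + 7*l - 3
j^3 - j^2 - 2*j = j*(j - 2)*(j + 1)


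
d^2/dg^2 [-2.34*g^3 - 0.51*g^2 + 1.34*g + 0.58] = -14.04*g - 1.02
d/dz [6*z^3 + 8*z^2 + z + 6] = 18*z^2 + 16*z + 1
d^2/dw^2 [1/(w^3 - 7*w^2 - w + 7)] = 2*((7 - 3*w)*(w^3 - 7*w^2 - w + 7) + (-3*w^2 + 14*w + 1)^2)/(w^3 - 7*w^2 - w + 7)^3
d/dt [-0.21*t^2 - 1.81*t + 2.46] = -0.42*t - 1.81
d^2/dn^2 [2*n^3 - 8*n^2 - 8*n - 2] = 12*n - 16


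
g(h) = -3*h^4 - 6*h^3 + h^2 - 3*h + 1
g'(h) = -12*h^3 - 18*h^2 + 2*h - 3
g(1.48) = -35.09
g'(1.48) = -78.37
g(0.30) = 0.00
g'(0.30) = -4.34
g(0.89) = -6.99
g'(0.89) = -23.94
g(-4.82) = -908.66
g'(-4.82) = 912.94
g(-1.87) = 12.66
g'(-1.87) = 8.79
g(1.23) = -19.21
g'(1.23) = -50.10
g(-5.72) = -2037.71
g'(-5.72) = 1642.42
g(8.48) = -19124.65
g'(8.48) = -8598.03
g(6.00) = -5165.00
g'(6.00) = -3231.00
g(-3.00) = -62.00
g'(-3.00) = 153.00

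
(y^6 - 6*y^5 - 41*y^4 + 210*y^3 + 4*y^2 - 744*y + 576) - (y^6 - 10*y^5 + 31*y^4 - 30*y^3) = 4*y^5 - 72*y^4 + 240*y^3 + 4*y^2 - 744*y + 576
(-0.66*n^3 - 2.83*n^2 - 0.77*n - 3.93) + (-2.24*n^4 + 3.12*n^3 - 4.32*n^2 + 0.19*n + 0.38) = -2.24*n^4 + 2.46*n^3 - 7.15*n^2 - 0.58*n - 3.55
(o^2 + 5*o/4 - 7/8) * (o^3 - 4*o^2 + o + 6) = o^5 - 11*o^4/4 - 39*o^3/8 + 43*o^2/4 + 53*o/8 - 21/4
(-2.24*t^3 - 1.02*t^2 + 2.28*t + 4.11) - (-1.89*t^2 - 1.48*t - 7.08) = -2.24*t^3 + 0.87*t^2 + 3.76*t + 11.19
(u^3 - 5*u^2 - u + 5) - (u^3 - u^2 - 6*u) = -4*u^2 + 5*u + 5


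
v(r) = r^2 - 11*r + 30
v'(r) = 2*r - 11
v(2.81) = 6.99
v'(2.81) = -5.38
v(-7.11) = 158.76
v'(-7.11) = -25.22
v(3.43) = 4.03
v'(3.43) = -4.14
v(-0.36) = 34.09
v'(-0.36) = -11.72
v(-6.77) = 150.30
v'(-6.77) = -24.54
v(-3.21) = 75.61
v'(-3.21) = -17.42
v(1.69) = 14.27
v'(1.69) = -7.62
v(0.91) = 20.82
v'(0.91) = -9.18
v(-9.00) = 210.00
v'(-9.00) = -29.00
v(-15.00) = 420.00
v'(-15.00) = -41.00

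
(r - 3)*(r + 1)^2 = r^3 - r^2 - 5*r - 3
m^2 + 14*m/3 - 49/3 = (m - 7/3)*(m + 7)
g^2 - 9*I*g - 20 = (g - 5*I)*(g - 4*I)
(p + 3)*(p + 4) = p^2 + 7*p + 12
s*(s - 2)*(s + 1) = s^3 - s^2 - 2*s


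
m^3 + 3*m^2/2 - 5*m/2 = m*(m - 1)*(m + 5/2)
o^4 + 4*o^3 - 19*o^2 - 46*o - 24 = (o - 4)*(o + 1)^2*(o + 6)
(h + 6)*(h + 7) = h^2 + 13*h + 42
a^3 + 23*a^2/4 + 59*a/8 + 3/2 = (a + 1/4)*(a + 3/2)*(a + 4)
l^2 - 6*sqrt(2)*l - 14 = (l - 7*sqrt(2))*(l + sqrt(2))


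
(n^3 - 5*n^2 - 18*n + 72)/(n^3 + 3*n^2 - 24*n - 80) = (n^2 - 9*n + 18)/(n^2 - n - 20)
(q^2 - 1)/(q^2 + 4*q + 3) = (q - 1)/(q + 3)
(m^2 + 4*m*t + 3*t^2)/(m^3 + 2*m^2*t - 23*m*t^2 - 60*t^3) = (-m - t)/(-m^2 + m*t + 20*t^2)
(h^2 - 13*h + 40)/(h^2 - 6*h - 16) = (h - 5)/(h + 2)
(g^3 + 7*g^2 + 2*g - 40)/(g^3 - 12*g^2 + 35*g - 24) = (g^3 + 7*g^2 + 2*g - 40)/(g^3 - 12*g^2 + 35*g - 24)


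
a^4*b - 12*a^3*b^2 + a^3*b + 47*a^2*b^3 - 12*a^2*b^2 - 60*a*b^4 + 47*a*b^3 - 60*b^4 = (a - 5*b)*(a - 4*b)*(a - 3*b)*(a*b + b)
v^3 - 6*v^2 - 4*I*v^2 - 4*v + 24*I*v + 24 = (v - 6)*(v - 2*I)^2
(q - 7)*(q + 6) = q^2 - q - 42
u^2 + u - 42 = (u - 6)*(u + 7)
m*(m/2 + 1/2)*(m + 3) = m^3/2 + 2*m^2 + 3*m/2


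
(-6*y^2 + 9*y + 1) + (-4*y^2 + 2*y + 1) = -10*y^2 + 11*y + 2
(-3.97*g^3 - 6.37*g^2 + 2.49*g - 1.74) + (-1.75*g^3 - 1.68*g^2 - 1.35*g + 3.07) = -5.72*g^3 - 8.05*g^2 + 1.14*g + 1.33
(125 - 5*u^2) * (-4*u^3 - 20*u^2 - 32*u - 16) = 20*u^5 + 100*u^4 - 340*u^3 - 2420*u^2 - 4000*u - 2000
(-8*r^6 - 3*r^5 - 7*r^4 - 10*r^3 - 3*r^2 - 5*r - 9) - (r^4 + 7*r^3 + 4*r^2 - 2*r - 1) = -8*r^6 - 3*r^5 - 8*r^4 - 17*r^3 - 7*r^2 - 3*r - 8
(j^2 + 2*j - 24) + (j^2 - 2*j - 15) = 2*j^2 - 39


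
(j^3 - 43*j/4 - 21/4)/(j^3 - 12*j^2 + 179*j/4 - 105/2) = (2*j^2 + 7*j + 3)/(2*j^2 - 17*j + 30)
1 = 1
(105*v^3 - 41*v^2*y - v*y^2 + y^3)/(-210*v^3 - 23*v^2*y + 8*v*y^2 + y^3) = (-3*v + y)/(6*v + y)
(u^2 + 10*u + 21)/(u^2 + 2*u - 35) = (u + 3)/(u - 5)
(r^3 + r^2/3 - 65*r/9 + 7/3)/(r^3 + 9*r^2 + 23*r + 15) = (9*r^2 - 24*r + 7)/(9*(r^2 + 6*r + 5))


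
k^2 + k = k*(k + 1)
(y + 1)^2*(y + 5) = y^3 + 7*y^2 + 11*y + 5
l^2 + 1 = (l - I)*(l + I)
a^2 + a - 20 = (a - 4)*(a + 5)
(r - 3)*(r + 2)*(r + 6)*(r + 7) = r^4 + 12*r^3 + 23*r^2 - 120*r - 252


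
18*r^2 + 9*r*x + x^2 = (3*r + x)*(6*r + x)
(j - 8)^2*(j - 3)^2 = j^4 - 22*j^3 + 169*j^2 - 528*j + 576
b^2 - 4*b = b*(b - 4)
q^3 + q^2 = q^2*(q + 1)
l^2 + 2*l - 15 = (l - 3)*(l + 5)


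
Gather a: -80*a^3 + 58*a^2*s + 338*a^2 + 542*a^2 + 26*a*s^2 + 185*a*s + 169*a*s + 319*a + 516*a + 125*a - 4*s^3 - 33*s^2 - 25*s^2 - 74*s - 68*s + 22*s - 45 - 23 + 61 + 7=-80*a^3 + a^2*(58*s + 880) + a*(26*s^2 + 354*s + 960) - 4*s^3 - 58*s^2 - 120*s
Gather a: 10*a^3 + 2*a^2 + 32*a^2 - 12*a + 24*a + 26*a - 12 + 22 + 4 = 10*a^3 + 34*a^2 + 38*a + 14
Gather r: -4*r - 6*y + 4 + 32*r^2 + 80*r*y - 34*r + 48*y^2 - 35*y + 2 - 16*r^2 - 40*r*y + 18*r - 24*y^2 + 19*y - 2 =16*r^2 + r*(40*y - 20) + 24*y^2 - 22*y + 4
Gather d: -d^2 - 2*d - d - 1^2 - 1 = -d^2 - 3*d - 2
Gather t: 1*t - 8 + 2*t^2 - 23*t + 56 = 2*t^2 - 22*t + 48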